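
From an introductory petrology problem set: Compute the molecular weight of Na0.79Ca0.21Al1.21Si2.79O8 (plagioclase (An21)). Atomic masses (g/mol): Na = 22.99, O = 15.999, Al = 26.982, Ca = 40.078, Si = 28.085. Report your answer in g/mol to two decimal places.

265.58 g/mol

M = 0.79×22.99 + 0.21×40.078 + 1.21×26.982 + 2.79×28.085 + 8×15.999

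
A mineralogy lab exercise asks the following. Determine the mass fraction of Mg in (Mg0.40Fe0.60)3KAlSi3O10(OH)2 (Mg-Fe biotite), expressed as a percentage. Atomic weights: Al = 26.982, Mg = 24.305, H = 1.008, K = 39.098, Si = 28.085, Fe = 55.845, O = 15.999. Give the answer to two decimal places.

6.15 weight percent

Formula mass = 1.20×24.305 + 1.80×55.845 + 1×39.098 + 1×26.982 + 3×28.085 + 12×15.999 + 2×1.008 = 474.026 g/mol, of which 29.166 g is Mg.
So Mg makes up 29.166/474.026 = 0.0615 of the mass, i.e. 6.15%.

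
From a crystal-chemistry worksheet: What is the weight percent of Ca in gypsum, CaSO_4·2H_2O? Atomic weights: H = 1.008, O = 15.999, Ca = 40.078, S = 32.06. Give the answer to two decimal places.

Molar mass of CaSO_4·2H_2O: 1×40.078 + 1×32.06 + 6×15.999 + 4×1.008 = 172.164 g/mol.
Mass of Ca per formula unit: 1 × 40.078 = 40.078 g.
Weight fraction Ca = 40.078 / 172.164 = 0.2328.

23.28 wt%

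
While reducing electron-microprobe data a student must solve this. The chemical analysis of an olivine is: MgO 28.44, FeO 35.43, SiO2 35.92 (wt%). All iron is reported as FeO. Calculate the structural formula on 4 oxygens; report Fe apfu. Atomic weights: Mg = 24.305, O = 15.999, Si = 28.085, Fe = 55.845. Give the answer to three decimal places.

0.824 Fe apfu

MgO (M=40.304): mol = 0.70564; Mg = 0.70564, O = 0.70564.
FeO (M=71.844): mol = 0.49315; Fe = 0.49315, O = 0.49315.
SiO2 (M=60.083): mol = 0.59784; Si = 0.59784, O = 1.19568.
ΣO = 2.39447; factor = 4/ΣO = 1.67052.
Fe apfu = 0.49315 × 1.67052 = 0.824.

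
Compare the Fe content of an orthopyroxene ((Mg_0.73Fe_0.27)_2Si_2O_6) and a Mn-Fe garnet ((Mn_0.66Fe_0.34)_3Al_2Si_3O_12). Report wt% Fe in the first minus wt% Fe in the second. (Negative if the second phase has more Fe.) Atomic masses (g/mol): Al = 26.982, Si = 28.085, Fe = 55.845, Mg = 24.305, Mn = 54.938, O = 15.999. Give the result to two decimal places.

Fe in (Mg_0.73Fe_0.27)_2Si_2O_6: molar mass 217.806 g/mol; 0.54×55.845 = 30.156 g → 13.85 wt%.
Fe in (Mn_0.66Fe_0.34)_3Al_2Si_3O_12: molar mass 495.946 g/mol; 1.02×55.845 = 56.962 g → 11.49 wt%.
Difference = 13.85 − 11.49 = 2.36 percentage points.

2.36 percentage points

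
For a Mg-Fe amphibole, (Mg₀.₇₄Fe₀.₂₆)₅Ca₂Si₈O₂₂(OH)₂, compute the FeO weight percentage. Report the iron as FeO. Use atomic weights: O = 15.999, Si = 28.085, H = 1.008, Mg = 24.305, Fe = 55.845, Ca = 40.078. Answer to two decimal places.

M((Mg₀.₇₄Fe₀.₂₆)₅Ca₂Si₈O₂₂(OH)₂) = 853.355 g/mol; M(FeO) = 71.844 g/mol.
Moles FeO per formula unit = 1.30 Fe ÷ 1 = 1.3000.
FeO fraction = (1.3000 × 71.844) / 853.355 = 93.397/853.355 = 0.1094.

10.94 wt%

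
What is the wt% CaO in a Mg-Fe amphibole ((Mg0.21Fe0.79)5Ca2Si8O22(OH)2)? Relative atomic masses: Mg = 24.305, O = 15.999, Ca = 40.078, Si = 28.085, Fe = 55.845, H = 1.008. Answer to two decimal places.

Formula mass = 936.936 g/mol.
2 Ca → 2.0000 mol CaO per formula unit; M(CaO) = 56.077, so CaO mass = 112.154 g.
112.154/936.936 × 100 = 11.97 wt%.

11.97 wt%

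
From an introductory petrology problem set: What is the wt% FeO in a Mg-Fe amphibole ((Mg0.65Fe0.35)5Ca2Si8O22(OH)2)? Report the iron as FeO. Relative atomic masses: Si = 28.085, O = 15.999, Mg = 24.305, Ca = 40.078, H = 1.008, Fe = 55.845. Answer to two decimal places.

Formula mass = 867.548 g/mol.
1.75 Fe → 1.7500 mol FeO per formula unit; M(FeO) = 71.844, so FeO mass = 125.727 g.
125.727/867.548 × 100 = 14.49 wt%.

14.49 wt%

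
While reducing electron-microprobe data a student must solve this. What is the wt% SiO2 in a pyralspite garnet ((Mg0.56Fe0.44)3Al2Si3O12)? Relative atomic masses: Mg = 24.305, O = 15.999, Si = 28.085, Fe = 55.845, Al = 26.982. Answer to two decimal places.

40.53 wt%

Formula mass = 444.755 g/mol.
3 Si → 3.0000 mol SiO2 per formula unit; M(SiO2) = 60.083, so SiO2 mass = 180.249 g.
180.249/444.755 × 100 = 40.53 wt%.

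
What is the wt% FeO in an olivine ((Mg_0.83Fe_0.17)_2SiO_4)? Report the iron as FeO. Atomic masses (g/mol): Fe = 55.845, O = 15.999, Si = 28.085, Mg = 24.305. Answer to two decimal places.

16.13 wt%

M((Mg_0.83Fe_0.17)_2SiO_4) = 151.415 g/mol; M(FeO) = 71.844 g/mol.
Moles FeO per formula unit = 0.34 Fe ÷ 1 = 0.3400.
FeO fraction = (0.3400 × 71.844) / 151.415 = 24.427/151.415 = 0.1613.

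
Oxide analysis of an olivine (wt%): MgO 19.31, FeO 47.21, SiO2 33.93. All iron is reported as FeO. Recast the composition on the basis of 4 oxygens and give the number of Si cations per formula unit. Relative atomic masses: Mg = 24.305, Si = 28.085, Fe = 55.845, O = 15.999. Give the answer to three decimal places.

MgO: 19.31/40.304 = 0.47911 mol → 0.47911 mol Mg, 0.47911 mol O.
FeO: 47.21/71.844 = 0.65712 mol → 0.65712 mol Fe, 0.65712 mol O.
SiO2: 33.93/60.083 = 0.56472 mol → 0.56472 mol Si, 1.12944 mol O.
Total oxygen = 2.26567 mol. Normalization factor = 4/2.26567 = 1.76548.
Si per 4 O = 0.56472 × 1.76548 = 0.997.

0.997 Si apfu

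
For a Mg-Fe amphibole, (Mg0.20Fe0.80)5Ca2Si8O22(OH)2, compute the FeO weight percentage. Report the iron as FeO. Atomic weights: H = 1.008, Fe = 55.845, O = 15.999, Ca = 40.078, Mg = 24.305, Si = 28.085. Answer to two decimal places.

M((Mg0.20Fe0.80)5Ca2Si8O22(OH)2) = 938.513 g/mol; M(FeO) = 71.844 g/mol.
Moles FeO per formula unit = 4 Fe ÷ 1 = 4.0000.
FeO fraction = (4.0000 × 71.844) / 938.513 = 287.376/938.513 = 0.3062.

30.62 wt%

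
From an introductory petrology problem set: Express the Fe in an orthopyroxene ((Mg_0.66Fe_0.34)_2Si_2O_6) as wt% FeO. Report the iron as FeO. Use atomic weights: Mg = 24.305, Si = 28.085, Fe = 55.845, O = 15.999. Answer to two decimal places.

21.98 wt%

Formula mass = 222.221 g/mol.
0.68 Fe → 0.6800 mol FeO per formula unit; M(FeO) = 71.844, so FeO mass = 48.854 g.
48.854/222.221 × 100 = 21.98 wt%.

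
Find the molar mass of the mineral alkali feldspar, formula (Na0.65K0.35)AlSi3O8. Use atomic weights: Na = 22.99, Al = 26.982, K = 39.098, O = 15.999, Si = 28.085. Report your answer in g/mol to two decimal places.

Na: 0.65 × 22.99 = 14.9435
K: 0.35 × 39.098 = 13.6843
Al: 1 × 26.982 = 26.9820
Si: 3 × 28.085 = 84.2550
O: 8 × 15.999 = 127.9920
Summing the contributions gives the formula mass.

267.86 g/mol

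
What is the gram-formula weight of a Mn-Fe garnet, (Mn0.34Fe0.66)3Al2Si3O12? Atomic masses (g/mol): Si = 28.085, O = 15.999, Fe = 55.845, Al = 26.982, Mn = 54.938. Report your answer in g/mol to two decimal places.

496.82 g/mol

Mn: 1.02 × 54.938 = 56.0368
Fe: 1.98 × 55.845 = 110.5731
Al: 2 × 26.982 = 53.9640
Si: 3 × 28.085 = 84.2550
O: 12 × 15.999 = 191.9880
Summing the contributions gives the formula mass.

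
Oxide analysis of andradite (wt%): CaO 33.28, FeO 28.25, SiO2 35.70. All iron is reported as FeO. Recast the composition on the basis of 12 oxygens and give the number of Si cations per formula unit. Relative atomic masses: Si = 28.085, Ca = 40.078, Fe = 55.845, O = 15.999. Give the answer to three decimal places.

3.278 Si apfu

33.28 wt% CaO ÷ 56.077 g/mol = 0.59347 mol, giving 0.59347 Ca and 0.59347 O.
28.25 wt% FeO ÷ 71.844 g/mol = 0.39321 mol, giving 0.39321 Fe and 0.39321 O.
35.70 wt% SiO2 ÷ 60.083 g/mol = 0.59418 mol, giving 0.59418 Si and 1.18836 O.
Oxygen sums to 2.17504; scaling by 12/2.17504 = 5.51714 puts the formula on 12 O.
Si: 0.59418 × 5.51714 = 3.278 atoms per formula unit.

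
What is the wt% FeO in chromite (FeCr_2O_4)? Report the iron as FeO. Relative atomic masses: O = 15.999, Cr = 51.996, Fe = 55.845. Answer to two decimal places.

32.10 wt%

M(FeCr_2O_4) = 223.833 g/mol; M(FeO) = 71.844 g/mol.
Moles FeO per formula unit = 1 Fe ÷ 1 = 1.0000.
FeO fraction = (1.0000 × 71.844) / 223.833 = 71.844/223.833 = 0.3210.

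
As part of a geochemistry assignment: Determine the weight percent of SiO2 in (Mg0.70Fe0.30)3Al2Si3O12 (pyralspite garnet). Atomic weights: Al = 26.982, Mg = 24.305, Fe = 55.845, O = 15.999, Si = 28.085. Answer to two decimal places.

41.77 wt%

Molar mass of (Mg0.70Fe0.30)3Al2Si3O12 = 2.10*24.305 + 0.90*55.845 + 2*26.982 + 3*28.085 + 12*15.999 = 431.508 g/mol.
Each formula unit contains 3 Si, equivalent to 3/1 = 3.0000 mol SiO2.
M(SiO2) = 1×28.085 + 2×15.999 = 60.083 g/mol.
Mass of SiO2 per formula unit = 3.0000 × 60.083 = 180.249 g.
SiO2 wt% = 180.249 / 431.508 × 100 = 41.77%.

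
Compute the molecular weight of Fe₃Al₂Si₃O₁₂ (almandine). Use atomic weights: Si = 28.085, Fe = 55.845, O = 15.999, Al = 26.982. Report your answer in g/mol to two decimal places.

Fe: 3 × 55.845 = 167.5350
Al: 2 × 26.982 = 53.9640
Si: 3 × 28.085 = 84.2550
O: 12 × 15.999 = 191.9880
Summing the contributions gives the formula mass.

497.74 g/mol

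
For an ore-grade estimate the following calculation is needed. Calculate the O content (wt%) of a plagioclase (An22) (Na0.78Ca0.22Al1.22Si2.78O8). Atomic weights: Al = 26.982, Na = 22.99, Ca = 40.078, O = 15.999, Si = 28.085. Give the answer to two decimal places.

48.17 wt%

Formula mass = 0.78·22.99 + 0.22·40.078 + 1.22·26.982 + 2.78·28.085 + 8·15.999 = 265.736 g/mol, of which 127.992 g is O.
So O makes up 127.992/265.736 = 0.4817 of the mass, i.e. 48.17%.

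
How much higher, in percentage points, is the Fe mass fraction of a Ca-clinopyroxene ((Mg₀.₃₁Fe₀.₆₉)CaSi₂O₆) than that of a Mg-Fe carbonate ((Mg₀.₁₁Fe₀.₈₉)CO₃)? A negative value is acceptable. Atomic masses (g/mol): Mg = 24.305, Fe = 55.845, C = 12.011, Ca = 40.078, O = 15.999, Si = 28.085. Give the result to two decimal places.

M((Mg₀.₃₁Fe₀.₆₉)CaSi₂O₆) = 238.310 g/mol, so wt% Fe = 38.533/238.310 × 100 = 16.17%.
M((Mg₀.₁₁Fe₀.₈₉)CO₃) = 112.384 g/mol, so wt% Fe = 49.702/112.384 × 100 = 44.23%.
16.17 − 44.23 = -28.06 pp.

-28.06 percentage points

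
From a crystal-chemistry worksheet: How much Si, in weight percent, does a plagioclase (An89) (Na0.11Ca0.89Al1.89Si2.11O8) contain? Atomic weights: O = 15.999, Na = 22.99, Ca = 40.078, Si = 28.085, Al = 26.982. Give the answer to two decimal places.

Molar mass of Na0.11Ca0.89Al1.89Si2.11O8: 0.11·22.99 + 0.89·40.078 + 1.89·26.982 + 2.11·28.085 + 8·15.999 = 276.446 g/mol.
Mass of Si per formula unit: 2.11 × 28.085 = 59.259 g.
Weight fraction Si = 59.259 / 276.446 = 0.2144.

21.44 weight percent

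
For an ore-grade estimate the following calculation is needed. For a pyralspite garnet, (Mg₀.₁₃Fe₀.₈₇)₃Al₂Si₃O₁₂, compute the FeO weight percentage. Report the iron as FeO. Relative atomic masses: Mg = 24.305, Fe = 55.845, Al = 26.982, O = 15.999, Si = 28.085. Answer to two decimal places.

M((Mg₀.₁₃Fe₀.₈₇)₃Al₂Si₃O₁₂) = 485.441 g/mol; M(FeO) = 71.844 g/mol.
Moles FeO per formula unit = 2.61 Fe ÷ 1 = 2.6100.
FeO fraction = (2.6100 × 71.844) / 485.441 = 187.513/485.441 = 0.3863.

38.63 wt%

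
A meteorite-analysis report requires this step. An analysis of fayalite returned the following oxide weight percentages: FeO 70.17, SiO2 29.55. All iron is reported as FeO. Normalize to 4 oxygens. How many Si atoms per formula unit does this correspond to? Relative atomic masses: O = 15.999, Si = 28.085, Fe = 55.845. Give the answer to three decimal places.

FeO: 70.17/71.844 = 0.97670 mol → 0.97670 mol Fe, 0.97670 mol O.
SiO2: 29.55/60.083 = 0.49182 mol → 0.49182 mol Si, 0.98364 mol O.
Total oxygen = 1.96034 mol. Normalization factor = 4/1.96034 = 2.04046.
Si per 4 O = 0.49182 × 2.04046 = 1.004.

1.004 Si apfu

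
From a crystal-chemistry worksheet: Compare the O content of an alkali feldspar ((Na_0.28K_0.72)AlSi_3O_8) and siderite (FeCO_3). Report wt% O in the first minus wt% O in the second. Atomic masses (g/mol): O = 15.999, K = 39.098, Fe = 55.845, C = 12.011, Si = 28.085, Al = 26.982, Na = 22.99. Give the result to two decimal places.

5.31 percentage points

First mineral: 127.992 g O in 273.817 g formula = 46.74 wt% O.
Second mineral: 47.997 g O in 115.853 g formula = 41.43 wt% O.
46.74% − 41.43% gives a difference of 5.31 percentage points.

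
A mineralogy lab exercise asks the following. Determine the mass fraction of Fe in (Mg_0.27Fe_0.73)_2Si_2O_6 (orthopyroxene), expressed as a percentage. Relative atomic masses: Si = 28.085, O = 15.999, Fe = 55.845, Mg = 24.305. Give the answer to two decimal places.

33.03 wt%

Molar mass of (Mg_0.27Fe_0.73)_2Si_2O_6: 0.54×24.305 + 1.46×55.845 + 2×28.085 + 6×15.999 = 246.822 g/mol.
Mass of Fe per formula unit: 1.46 × 55.845 = 81.534 g.
Weight fraction Fe = 81.534 / 246.822 = 0.3303.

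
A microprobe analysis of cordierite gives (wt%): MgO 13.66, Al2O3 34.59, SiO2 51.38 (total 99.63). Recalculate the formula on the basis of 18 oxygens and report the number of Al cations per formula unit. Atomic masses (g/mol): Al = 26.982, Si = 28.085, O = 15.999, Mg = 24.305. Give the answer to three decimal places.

3.982 Al apfu

MgO: 13.66/40.304 = 0.33892 mol → 0.33892 mol Mg, 0.33892 mol O.
Al2O3: 34.59/101.961 = 0.33925 mol → 0.67850 mol Al, 1.01775 mol O.
SiO2: 51.38/60.083 = 0.85515 mol → 0.85515 mol Si, 1.71030 mol O.
Total oxygen = 3.06697 mol. Normalization factor = 18/3.06697 = 5.86898.
Al per 18 O = 0.67850 × 5.86898 = 3.982.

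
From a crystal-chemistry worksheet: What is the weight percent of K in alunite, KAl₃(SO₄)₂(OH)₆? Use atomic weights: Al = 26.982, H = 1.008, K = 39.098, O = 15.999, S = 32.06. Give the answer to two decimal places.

Formula mass = 1×39.098 + 3×26.982 + 2×32.06 + 14×15.999 + 6×1.008 = 414.198 g/mol, of which 39.098 g is K.
So K makes up 39.098/414.198 = 0.0944 of the mass, i.e. 9.44%.

9.44 mass %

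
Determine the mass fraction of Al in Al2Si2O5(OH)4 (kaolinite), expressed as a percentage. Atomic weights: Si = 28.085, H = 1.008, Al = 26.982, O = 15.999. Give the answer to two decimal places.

20.90 mass %

M(Al2Si2O5(OH)4) = 258.157 g/mol.
Al contributes 2 × 26.982 = 53.964 g per mole.
53.964/258.157 = 0.2090 → 20.90%.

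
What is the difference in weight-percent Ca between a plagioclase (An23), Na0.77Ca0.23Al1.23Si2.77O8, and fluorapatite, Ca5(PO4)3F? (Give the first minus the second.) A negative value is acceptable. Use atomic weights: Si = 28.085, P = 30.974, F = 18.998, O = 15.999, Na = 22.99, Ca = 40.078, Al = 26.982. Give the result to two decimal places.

-36.27 percentage points

Ca in Na0.77Ca0.23Al1.23Si2.77O8: molar mass 265.896 g/mol; 0.23×40.078 = 9.218 g → 3.47 wt%.
Ca in Ca5(PO4)3F: molar mass 504.298 g/mol; 5×40.078 = 200.390 g → 39.74 wt%.
Difference = 3.47 − 39.74 = -36.27 percentage points.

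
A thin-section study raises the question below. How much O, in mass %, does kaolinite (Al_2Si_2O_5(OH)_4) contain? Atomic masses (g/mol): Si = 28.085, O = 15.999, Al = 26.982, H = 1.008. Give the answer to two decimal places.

55.78 mass %

M(Al_2Si_2O_5(OH)_4) = 258.157 g/mol.
O contributes 9 × 15.999 = 143.991 g per mole.
143.991/258.157 = 0.5578 → 55.78%.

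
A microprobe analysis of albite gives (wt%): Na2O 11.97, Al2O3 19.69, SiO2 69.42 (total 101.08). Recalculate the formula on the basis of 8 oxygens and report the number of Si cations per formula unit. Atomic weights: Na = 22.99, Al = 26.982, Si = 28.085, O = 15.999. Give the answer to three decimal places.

2.998 Si apfu

11.97 wt% Na2O ÷ 61.979 g/mol = 0.19313 mol, giving 0.38626 Na and 0.19313 O.
19.69 wt% Al2O3 ÷ 101.961 g/mol = 0.19311 mol, giving 0.38622 Al and 0.57933 O.
69.42 wt% SiO2 ÷ 60.083 g/mol = 1.15540 mol, giving 1.15540 Si and 2.31080 O.
Oxygen sums to 3.08326; scaling by 8/3.08326 = 2.59466 puts the formula on 8 O.
Si: 1.15540 × 2.59466 = 2.998 atoms per formula unit.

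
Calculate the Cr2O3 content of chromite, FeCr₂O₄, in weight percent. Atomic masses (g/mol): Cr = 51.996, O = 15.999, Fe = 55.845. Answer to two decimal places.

67.90 wt%

Formula mass = 223.833 g/mol.
2 Cr → 1.0000 mol Cr2O3 per formula unit; M(Cr2O3) = 151.989, so Cr2O3 mass = 151.989 g.
151.989/223.833 × 100 = 67.90 wt%.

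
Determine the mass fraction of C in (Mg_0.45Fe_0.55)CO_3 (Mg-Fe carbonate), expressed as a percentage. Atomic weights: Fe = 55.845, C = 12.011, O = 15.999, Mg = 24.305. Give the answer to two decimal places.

Molar mass of (Mg_0.45Fe_0.55)CO_3: 0.45×24.305 + 0.55×55.845 + 1×12.011 + 3×15.999 = 101.660 g/mol.
Mass of C per formula unit: 1 × 12.011 = 12.011 g.
Weight fraction C = 12.011 / 101.660 = 0.1181.

11.81 weight percent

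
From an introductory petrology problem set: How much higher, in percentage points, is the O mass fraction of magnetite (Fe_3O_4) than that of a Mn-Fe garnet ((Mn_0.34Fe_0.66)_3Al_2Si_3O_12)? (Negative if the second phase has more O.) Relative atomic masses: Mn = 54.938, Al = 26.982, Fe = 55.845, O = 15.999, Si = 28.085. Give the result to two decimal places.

O in Fe_3O_4: molar mass 231.531 g/mol; 4×15.999 = 63.996 g → 27.64 wt%.
O in (Mn_0.34Fe_0.66)_3Al_2Si_3O_12: molar mass 496.817 g/mol; 12×15.999 = 191.988 g → 38.64 wt%.
Difference = 27.64 − 38.64 = -11.00 percentage points.

-11.00 percentage points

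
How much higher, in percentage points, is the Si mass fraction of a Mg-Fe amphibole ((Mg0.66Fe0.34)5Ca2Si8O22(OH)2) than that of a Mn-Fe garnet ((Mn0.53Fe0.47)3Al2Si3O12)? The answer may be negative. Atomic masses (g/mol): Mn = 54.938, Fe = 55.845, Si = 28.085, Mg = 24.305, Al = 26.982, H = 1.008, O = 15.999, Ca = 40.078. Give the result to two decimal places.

8.97 percentage points

Si in (Mg0.66Fe0.34)5Ca2Si8O22(OH)2: molar mass 865.971 g/mol; 8×28.085 = 224.680 g → 25.95 wt%.
Si in (Mn0.53Fe0.47)3Al2Si3O12: molar mass 496.300 g/mol; 3×28.085 = 84.255 g → 16.98 wt%.
Difference = 25.95 − 16.98 = 8.97 percentage points.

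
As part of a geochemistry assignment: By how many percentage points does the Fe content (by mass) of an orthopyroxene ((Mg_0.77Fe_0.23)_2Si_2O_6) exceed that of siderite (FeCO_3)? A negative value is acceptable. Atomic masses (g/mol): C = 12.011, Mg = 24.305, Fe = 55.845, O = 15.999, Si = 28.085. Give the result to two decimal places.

-36.27 percentage points

M((Mg_0.77Fe_0.23)_2Si_2O_6) = 215.282 g/mol, so wt% Fe = 25.689/215.282 × 100 = 11.93%.
M(FeCO_3) = 115.853 g/mol, so wt% Fe = 55.845/115.853 × 100 = 48.20%.
11.93 − 48.20 = -36.27 pp.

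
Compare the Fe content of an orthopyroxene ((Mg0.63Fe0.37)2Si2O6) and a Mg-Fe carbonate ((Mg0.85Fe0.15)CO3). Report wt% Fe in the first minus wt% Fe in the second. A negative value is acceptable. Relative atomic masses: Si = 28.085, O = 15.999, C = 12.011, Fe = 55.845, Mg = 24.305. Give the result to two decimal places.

9.03 percentage points

M((Mg0.63Fe0.37)2Si2O6) = 224.114 g/mol, so wt% Fe = 41.325/224.114 × 100 = 18.44%.
M((Mg0.85Fe0.15)CO3) = 89.044 g/mol, so wt% Fe = 8.377/89.044 × 100 = 9.41%.
18.44 − 9.41 = 9.03 pp.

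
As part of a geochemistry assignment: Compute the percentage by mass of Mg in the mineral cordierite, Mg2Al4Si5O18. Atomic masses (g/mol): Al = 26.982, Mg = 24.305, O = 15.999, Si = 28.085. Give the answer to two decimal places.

8.31 mass %

Formula mass = 2·24.305 + 4·26.982 + 5·28.085 + 18·15.999 = 584.945 g/mol, of which 48.610 g is Mg.
So Mg makes up 48.610/584.945 = 0.0831 of the mass, i.e. 8.31%.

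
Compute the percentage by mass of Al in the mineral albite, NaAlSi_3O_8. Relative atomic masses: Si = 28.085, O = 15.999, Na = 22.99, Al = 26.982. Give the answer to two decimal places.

10.29 mass %

M(NaAlSi_3O_8) = 262.219 g/mol.
Al contributes 1 × 26.982 = 26.982 g per mole.
26.982/262.219 = 0.1029 → 10.29%.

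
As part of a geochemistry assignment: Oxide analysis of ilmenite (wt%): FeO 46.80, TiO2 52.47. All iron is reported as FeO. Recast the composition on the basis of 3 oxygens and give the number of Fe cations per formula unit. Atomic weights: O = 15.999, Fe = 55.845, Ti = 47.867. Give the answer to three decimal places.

FeO: 46.80/71.844 = 0.65141 mol → 0.65141 mol Fe, 0.65141 mol O.
TiO2: 52.47/79.865 = 0.65698 mol → 0.65698 mol Ti, 1.31396 mol O.
Total oxygen = 1.96537 mol. Normalization factor = 3/1.96537 = 1.52643.
Fe per 3 O = 0.65141 × 1.52643 = 0.994.

0.994 Fe apfu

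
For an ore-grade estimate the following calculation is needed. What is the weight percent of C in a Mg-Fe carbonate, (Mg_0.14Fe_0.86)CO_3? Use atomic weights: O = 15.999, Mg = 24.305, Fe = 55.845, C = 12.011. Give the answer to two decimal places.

Molar mass of (Mg_0.14Fe_0.86)CO_3: 0.14*24.305 + 0.86*55.845 + 1*12.011 + 3*15.999 = 111.437 g/mol.
Mass of C per formula unit: 1 × 12.011 = 12.011 g.
Weight fraction C = 12.011 / 111.437 = 0.1078.

10.78 weight percent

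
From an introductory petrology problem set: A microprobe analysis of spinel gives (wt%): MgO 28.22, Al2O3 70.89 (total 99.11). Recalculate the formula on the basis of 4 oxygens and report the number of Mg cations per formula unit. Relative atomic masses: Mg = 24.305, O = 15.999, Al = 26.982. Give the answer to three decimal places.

1.005 Mg apfu

MgO (M=40.304): mol = 0.70018; Mg = 0.70018, O = 0.70018.
Al2O3 (M=101.961): mol = 0.69527; Al = 1.39054, O = 2.08581.
ΣO = 2.78599; factor = 4/ΣO = 1.43576.
Mg apfu = 0.70018 × 1.43576 = 1.005.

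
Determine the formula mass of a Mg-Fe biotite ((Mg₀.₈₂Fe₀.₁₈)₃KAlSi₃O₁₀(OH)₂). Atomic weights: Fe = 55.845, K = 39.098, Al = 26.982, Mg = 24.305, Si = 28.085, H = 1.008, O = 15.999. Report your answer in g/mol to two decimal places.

Mg: 2.46 × 24.305 = 59.7903
Fe: 0.54 × 55.845 = 30.1563
K: 1 × 39.098 = 39.0980
Al: 1 × 26.982 = 26.9820
Si: 3 × 28.085 = 84.2550
O: 12 × 15.999 = 191.9880
H: 2 × 1.008 = 2.0160
Summing the contributions gives the formula mass.

434.29 g/mol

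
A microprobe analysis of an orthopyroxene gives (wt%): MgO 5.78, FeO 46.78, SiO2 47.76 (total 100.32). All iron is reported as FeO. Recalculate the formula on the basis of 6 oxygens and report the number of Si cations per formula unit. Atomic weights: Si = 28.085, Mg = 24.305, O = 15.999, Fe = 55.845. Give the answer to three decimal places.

2.000 Si apfu

MgO: 5.78/40.304 = 0.14341 mol → 0.14341 mol Mg, 0.14341 mol O.
FeO: 46.78/71.844 = 0.65113 mol → 0.65113 mol Fe, 0.65113 mol O.
SiO2: 47.76/60.083 = 0.79490 mol → 0.79490 mol Si, 1.58980 mol O.
Total oxygen = 2.38434 mol. Normalization factor = 6/2.38434 = 2.51642.
Si per 6 O = 0.79490 × 2.51642 = 2.000.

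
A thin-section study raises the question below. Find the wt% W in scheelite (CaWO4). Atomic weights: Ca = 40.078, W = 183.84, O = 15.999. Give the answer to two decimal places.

Formula mass = 1*40.078 + 1*183.84 + 4*15.999 = 287.914 g/mol, of which 183.840 g is W.
So W makes up 183.840/287.914 = 0.6385 of the mass, i.e. 63.85%.

63.85 wt%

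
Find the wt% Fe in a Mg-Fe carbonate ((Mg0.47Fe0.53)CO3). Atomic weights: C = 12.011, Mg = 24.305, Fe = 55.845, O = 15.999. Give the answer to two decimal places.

29.30 weight percent

Formula mass = 0.47·24.305 + 0.53·55.845 + 1·12.011 + 3·15.999 = 101.029 g/mol, of which 29.598 g is Fe.
So Fe makes up 29.598/101.029 = 0.2930 of the mass, i.e. 29.30%.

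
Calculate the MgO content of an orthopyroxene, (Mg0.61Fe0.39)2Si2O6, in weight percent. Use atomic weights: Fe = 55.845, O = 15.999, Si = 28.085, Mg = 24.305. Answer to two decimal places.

Formula mass = 225.375 g/mol.
1.22 Mg → 1.2200 mol MgO per formula unit; M(MgO) = 40.304, so MgO mass = 49.171 g.
49.171/225.375 × 100 = 21.82 wt%.

21.82 wt%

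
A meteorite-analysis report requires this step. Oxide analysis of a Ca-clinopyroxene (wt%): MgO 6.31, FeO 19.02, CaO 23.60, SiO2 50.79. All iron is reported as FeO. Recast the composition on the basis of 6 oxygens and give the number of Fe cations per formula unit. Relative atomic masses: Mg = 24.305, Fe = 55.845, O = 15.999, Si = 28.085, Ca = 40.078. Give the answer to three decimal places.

0.627 Fe apfu

MgO (M=40.304): mol = 0.15656; Mg = 0.15656, O = 0.15656.
FeO (M=71.844): mol = 0.26474; Fe = 0.26474, O = 0.26474.
CaO (M=56.077): mol = 0.42085; Ca = 0.42085, O = 0.42085.
SiO2 (M=60.083): mol = 0.84533; Si = 0.84533, O = 1.69066.
ΣO = 2.53281; factor = 6/ΣO = 2.36891.
Fe apfu = 0.26474 × 2.36891 = 0.627.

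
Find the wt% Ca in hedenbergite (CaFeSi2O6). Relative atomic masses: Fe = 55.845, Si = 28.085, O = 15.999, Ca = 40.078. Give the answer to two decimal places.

M(CaFeSi2O6) = 248.087 g/mol.
Ca contributes 1 × 40.078 = 40.078 g per mole.
40.078/248.087 = 0.1615 → 16.15%.

16.15 mass %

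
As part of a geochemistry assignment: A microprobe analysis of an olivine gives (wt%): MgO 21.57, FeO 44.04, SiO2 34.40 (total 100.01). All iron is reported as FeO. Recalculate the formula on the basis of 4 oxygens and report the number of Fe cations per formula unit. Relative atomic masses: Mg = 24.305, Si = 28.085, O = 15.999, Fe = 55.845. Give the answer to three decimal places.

1.069 Fe apfu

21.57 wt% MgO ÷ 40.304 g/mol = 0.53518 mol, giving 0.53518 Mg and 0.53518 O.
44.04 wt% FeO ÷ 71.844 g/mol = 0.61299 mol, giving 0.61299 Fe and 0.61299 O.
34.40 wt% SiO2 ÷ 60.083 g/mol = 0.57254 mol, giving 0.57254 Si and 1.14508 O.
Oxygen sums to 2.29325; scaling by 4/2.29325 = 1.74425 puts the formula on 4 O.
Fe: 0.61299 × 1.74425 = 1.069 atoms per formula unit.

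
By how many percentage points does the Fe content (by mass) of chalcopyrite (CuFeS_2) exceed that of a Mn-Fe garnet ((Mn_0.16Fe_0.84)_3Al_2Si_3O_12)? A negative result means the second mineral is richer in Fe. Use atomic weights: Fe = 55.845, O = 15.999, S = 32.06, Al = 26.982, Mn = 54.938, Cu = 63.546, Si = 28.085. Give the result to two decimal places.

M(CuFeS_2) = 183.511 g/mol, so wt% Fe = 55.845/183.511 × 100 = 30.43%.
M((Mn_0.16Fe_0.84)_3Al_2Si_3O_12) = 497.307 g/mol, so wt% Fe = 140.729/497.307 × 100 = 28.30%.
30.43 − 28.30 = 2.13 pp.

2.13 percentage points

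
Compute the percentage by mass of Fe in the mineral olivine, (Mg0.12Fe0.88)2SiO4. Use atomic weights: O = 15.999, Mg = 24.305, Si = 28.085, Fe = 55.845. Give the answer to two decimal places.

50.10 wt%

Formula mass = 0.24*24.305 + 1.76*55.845 + 1*28.085 + 4*15.999 = 196.201 g/mol, of which 98.287 g is Fe.
So Fe makes up 98.287/196.201 = 0.5010 of the mass, i.e. 50.10%.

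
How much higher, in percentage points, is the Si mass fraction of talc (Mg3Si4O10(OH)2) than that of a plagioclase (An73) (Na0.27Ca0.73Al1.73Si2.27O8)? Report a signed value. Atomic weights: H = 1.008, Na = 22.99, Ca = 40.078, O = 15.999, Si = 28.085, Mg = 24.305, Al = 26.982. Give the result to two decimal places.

First mineral: 112.340 g Si in 379.259 g formula = 29.62 wt% Si.
Second mineral: 63.753 g Si in 273.888 g formula = 23.28 wt% Si.
29.62% − 23.28% gives a difference of 6.34 percentage points.

6.34 percentage points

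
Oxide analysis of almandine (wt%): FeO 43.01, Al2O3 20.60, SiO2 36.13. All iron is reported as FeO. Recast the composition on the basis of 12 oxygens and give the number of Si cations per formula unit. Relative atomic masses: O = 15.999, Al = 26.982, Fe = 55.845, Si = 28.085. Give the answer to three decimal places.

2.997 Si apfu

FeO: 43.01/71.844 = 0.59866 mol → 0.59866 mol Fe, 0.59866 mol O.
Al2O3: 20.60/101.961 = 0.20204 mol → 0.40408 mol Al, 0.60612 mol O.
SiO2: 36.13/60.083 = 0.60133 mol → 0.60133 mol Si, 1.20266 mol O.
Total oxygen = 2.40744 mol. Normalization factor = 12/2.40744 = 4.98455.
Si per 12 O = 0.60133 × 4.98455 = 2.997.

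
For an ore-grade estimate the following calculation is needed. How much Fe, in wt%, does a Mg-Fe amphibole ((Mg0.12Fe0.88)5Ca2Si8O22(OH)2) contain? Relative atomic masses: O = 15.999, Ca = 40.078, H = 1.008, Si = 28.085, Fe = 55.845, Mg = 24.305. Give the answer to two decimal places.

25.83 wt%

M((Mg0.12Fe0.88)5Ca2Si8O22(OH)2) = 951.129 g/mol.
Fe contributes 4.40 × 55.845 = 245.718 g per mole.
245.718/951.129 = 0.2583 → 25.83%.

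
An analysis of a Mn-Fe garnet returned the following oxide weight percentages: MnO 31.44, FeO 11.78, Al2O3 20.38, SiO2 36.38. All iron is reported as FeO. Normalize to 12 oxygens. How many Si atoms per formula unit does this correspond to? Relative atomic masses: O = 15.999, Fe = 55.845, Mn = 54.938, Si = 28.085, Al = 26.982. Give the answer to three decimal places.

MnO: 31.44/70.937 = 0.44321 mol → 0.44321 mol Mn, 0.44321 mol O.
FeO: 11.78/71.844 = 0.16397 mol → 0.16397 mol Fe, 0.16397 mol O.
Al2O3: 20.38/101.961 = 0.19988 mol → 0.39976 mol Al, 0.59964 mol O.
SiO2: 36.38/60.083 = 0.60550 mol → 0.60550 mol Si, 1.21100 mol O.
Total oxygen = 2.41782 mol. Normalization factor = 12/2.41782 = 4.96315.
Si per 12 O = 0.60550 × 4.96315 = 3.005.

3.005 Si apfu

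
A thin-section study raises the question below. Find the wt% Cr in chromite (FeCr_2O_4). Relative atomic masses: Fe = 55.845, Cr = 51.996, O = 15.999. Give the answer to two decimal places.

M(FeCr_2O_4) = 223.833 g/mol.
Cr contributes 2 × 51.996 = 103.992 g per mole.
103.992/223.833 = 0.4646 → 46.46%.

46.46 weight percent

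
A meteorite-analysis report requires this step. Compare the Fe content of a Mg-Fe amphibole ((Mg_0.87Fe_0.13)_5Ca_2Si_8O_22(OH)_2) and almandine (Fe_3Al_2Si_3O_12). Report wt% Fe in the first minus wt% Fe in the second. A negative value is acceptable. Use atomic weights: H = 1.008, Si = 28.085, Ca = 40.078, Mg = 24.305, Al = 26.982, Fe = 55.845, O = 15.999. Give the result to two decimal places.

-29.30 percentage points

First mineral: 36.299 g Fe in 832.854 g formula = 4.36 wt% Fe.
Second mineral: 167.535 g Fe in 497.742 g formula = 33.66 wt% Fe.
4.36% − 33.66% gives a difference of -29.30 percentage points.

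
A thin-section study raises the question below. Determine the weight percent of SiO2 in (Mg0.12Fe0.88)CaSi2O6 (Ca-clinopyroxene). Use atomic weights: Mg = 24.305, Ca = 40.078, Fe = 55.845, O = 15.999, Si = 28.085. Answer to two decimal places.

49.19 wt%

Molar mass of (Mg0.12Fe0.88)CaSi2O6 = 0.12×24.305 + 0.88×55.845 + 1×40.078 + 2×28.085 + 6×15.999 = 244.302 g/mol.
Each formula unit contains 2 Si, equivalent to 2/1 = 2.0000 mol SiO2.
M(SiO2) = 1×28.085 + 2×15.999 = 60.083 g/mol.
Mass of SiO2 per formula unit = 2.0000 × 60.083 = 120.166 g.
SiO2 wt% = 120.166 / 244.302 × 100 = 49.19%.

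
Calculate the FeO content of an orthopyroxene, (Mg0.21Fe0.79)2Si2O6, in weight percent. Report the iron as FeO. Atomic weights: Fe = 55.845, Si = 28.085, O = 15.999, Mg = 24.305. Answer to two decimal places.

45.30 wt%

Molar mass of (Mg0.21Fe0.79)2Si2O6 = 0.42·24.305 + 1.58·55.845 + 2·28.085 + 6·15.999 = 250.607 g/mol.
Each formula unit contains 1.58 Fe, equivalent to 1.58/1 = 1.5800 mol FeO.
M(FeO) = 1×55.845 + 1×15.999 = 71.844 g/mol.
Mass of FeO per formula unit = 1.5800 × 71.844 = 113.514 g.
FeO wt% = 113.514 / 250.607 × 100 = 45.30%.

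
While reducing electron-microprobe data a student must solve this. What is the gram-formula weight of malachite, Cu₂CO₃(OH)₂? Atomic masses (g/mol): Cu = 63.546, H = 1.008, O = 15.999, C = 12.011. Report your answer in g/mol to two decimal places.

221.11 g/mol

The formula mass is the sum 2×63.546 + 1×12.011 + 5×15.999 + 2×1.008.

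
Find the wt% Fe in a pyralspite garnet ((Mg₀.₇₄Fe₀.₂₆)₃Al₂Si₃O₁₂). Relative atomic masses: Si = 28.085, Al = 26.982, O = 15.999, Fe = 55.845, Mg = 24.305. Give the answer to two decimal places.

Formula mass = 2.22×24.305 + 0.78×55.845 + 2×26.982 + 3×28.085 + 12×15.999 = 427.723 g/mol, of which 43.559 g is Fe.
So Fe makes up 43.559/427.723 = 0.1018 of the mass, i.e. 10.18%.

10.18 wt%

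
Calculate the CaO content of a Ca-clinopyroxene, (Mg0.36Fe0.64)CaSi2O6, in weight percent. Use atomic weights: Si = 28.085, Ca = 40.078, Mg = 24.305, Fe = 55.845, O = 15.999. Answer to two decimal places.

Molar mass of (Mg0.36Fe0.64)CaSi2O6 = 0.36·24.305 + 0.64·55.845 + 1·40.078 + 2·28.085 + 6·15.999 = 236.733 g/mol.
Each formula unit contains 1 Ca, equivalent to 1/1 = 1.0000 mol CaO.
M(CaO) = 1×40.078 + 1×15.999 = 56.077 g/mol.
Mass of CaO per formula unit = 1.0000 × 56.077 = 56.077 g.
CaO wt% = 56.077 / 236.733 × 100 = 23.69%.

23.69 wt%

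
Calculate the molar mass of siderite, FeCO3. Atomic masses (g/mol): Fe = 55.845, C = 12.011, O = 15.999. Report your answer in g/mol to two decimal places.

115.85 g/mol

The formula mass is the sum 1×55.845 + 1×12.011 + 3×15.999.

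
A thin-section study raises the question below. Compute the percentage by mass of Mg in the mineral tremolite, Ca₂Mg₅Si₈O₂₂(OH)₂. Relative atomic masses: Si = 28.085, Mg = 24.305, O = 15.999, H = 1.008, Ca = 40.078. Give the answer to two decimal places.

14.96 wt%

Molar mass of Ca₂Mg₅Si₈O₂₂(OH)₂: 2·40.078 + 5·24.305 + 8·28.085 + 24·15.999 + 2·1.008 = 812.353 g/mol.
Mass of Mg per formula unit: 5 × 24.305 = 121.525 g.
Weight fraction Mg = 121.525 / 812.353 = 0.1496.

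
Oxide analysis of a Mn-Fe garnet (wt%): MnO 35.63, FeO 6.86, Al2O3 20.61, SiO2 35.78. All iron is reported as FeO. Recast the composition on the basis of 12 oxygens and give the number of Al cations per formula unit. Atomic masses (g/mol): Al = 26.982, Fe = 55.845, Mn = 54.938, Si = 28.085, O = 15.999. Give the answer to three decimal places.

MnO (M=70.937): mol = 0.50228; Mn = 0.50228, O = 0.50228.
FeO (M=71.844): mol = 0.09548; Fe = 0.09548, O = 0.09548.
Al2O3 (M=101.961): mol = 0.20214; Al = 0.40428, O = 0.60642.
SiO2 (M=60.083): mol = 0.59551; Si = 0.59551, O = 1.19102.
ΣO = 2.39520; factor = 12/ΣO = 5.01002.
Al apfu = 0.40428 × 5.01002 = 2.025.

2.025 Al apfu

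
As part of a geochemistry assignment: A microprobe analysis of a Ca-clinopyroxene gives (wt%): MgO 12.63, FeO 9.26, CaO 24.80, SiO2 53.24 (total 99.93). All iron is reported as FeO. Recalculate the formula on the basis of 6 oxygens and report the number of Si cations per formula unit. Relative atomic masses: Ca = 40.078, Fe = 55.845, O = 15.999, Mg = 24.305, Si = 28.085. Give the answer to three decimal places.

12.63 wt% MgO ÷ 40.304 g/mol = 0.31337 mol, giving 0.31337 Mg and 0.31337 O.
9.26 wt% FeO ÷ 71.844 g/mol = 0.12889 mol, giving 0.12889 Fe and 0.12889 O.
24.80 wt% CaO ÷ 56.077 g/mol = 0.44225 mol, giving 0.44225 Ca and 0.44225 O.
53.24 wt% SiO2 ÷ 60.083 g/mol = 0.88611 mol, giving 0.88611 Si and 1.77222 O.
Oxygen sums to 2.65673; scaling by 6/2.65673 = 2.25842 puts the formula on 6 O.
Si: 0.88611 × 2.25842 = 2.001 atoms per formula unit.

2.001 Si apfu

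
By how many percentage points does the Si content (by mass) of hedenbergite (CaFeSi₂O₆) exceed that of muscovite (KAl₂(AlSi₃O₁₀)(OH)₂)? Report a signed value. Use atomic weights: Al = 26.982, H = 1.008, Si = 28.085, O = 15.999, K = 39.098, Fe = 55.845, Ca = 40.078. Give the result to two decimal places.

M(CaFeSi₂O₆) = 248.087 g/mol, so wt% Si = 56.170/248.087 × 100 = 22.64%.
M(KAl₂(AlSi₃O₁₀)(OH)₂) = 398.303 g/mol, so wt% Si = 84.255/398.303 × 100 = 21.15%.
22.64 − 21.15 = 1.49 pp.

1.49 percentage points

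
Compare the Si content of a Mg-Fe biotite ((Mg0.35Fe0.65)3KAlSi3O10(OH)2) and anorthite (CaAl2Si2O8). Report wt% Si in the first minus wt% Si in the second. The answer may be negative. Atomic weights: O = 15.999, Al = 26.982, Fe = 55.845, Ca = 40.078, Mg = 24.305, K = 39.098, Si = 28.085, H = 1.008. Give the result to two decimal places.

M((Mg0.35Fe0.65)3KAlSi3O10(OH)2) = 478.757 g/mol, so wt% Si = 84.255/478.757 × 100 = 17.60%.
M(CaAl2Si2O8) = 278.204 g/mol, so wt% Si = 56.170/278.204 × 100 = 20.19%.
17.60 − 20.19 = -2.59 pp.

-2.59 percentage points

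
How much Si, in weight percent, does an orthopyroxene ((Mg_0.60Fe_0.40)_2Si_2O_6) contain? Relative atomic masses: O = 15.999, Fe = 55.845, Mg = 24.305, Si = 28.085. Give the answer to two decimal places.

Molar mass of (Mg_0.60Fe_0.40)_2Si_2O_6: 1.20×24.305 + 0.80×55.845 + 2×28.085 + 6×15.999 = 226.006 g/mol.
Mass of Si per formula unit: 2 × 28.085 = 56.170 g.
Weight fraction Si = 56.170 / 226.006 = 0.2485.

24.85 weight percent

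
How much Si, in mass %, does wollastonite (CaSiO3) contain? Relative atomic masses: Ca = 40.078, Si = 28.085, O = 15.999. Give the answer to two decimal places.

24.18 mass %

Molar mass of CaSiO3: 1×40.078 + 1×28.085 + 3×15.999 = 116.160 g/mol.
Mass of Si per formula unit: 1 × 28.085 = 28.085 g.
Weight fraction Si = 28.085 / 116.160 = 0.2418.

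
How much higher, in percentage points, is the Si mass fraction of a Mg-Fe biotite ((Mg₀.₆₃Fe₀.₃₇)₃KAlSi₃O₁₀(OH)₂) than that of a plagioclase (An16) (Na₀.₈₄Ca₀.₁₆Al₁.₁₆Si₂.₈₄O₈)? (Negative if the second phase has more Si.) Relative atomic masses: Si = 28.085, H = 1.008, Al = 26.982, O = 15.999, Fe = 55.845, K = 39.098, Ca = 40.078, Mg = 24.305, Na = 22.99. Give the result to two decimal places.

First mineral: 84.255 g Si in 452.263 g formula = 18.63 wt% Si.
Second mineral: 79.761 g Si in 264.777 g formula = 30.12 wt% Si.
18.63% − 30.12% gives a difference of -11.49 percentage points.

-11.49 percentage points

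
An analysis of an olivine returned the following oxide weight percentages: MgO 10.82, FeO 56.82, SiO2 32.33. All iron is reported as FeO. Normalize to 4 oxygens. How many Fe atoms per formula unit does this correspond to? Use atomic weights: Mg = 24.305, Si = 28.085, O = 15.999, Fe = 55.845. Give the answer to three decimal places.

10.82 wt% MgO ÷ 40.304 g/mol = 0.26846 mol, giving 0.26846 Mg and 0.26846 O.
56.82 wt% FeO ÷ 71.844 g/mol = 0.79088 mol, giving 0.79088 Fe and 0.79088 O.
32.33 wt% SiO2 ÷ 60.083 g/mol = 0.53809 mol, giving 0.53809 Si and 1.07618 O.
Oxygen sums to 2.13552; scaling by 4/2.13552 = 1.87308 puts the formula on 4 O.
Fe: 0.79088 × 1.87308 = 1.481 atoms per formula unit.

1.481 Fe apfu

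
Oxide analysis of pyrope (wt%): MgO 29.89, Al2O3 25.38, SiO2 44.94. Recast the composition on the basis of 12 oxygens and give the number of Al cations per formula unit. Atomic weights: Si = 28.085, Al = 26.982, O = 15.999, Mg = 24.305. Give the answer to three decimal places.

29.89 wt% MgO ÷ 40.304 g/mol = 0.74161 mol, giving 0.74161 Mg and 0.74161 O.
25.38 wt% Al2O3 ÷ 101.961 g/mol = 0.24892 mol, giving 0.49784 Al and 0.74676 O.
44.94 wt% SiO2 ÷ 60.083 g/mol = 0.74797 mol, giving 0.74797 Si and 1.49594 O.
Oxygen sums to 2.98431; scaling by 12/2.98431 = 4.02103 puts the formula on 12 O.
Al: 0.49784 × 4.02103 = 2.002 atoms per formula unit.

2.002 Al apfu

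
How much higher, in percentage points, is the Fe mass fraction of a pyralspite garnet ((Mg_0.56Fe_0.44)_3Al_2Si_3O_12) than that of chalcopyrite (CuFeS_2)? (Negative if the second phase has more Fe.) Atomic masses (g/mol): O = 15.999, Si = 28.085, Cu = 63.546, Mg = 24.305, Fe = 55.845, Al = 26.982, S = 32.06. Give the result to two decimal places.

-13.86 percentage points

Fe in (Mg_0.56Fe_0.44)_3Al_2Si_3O_12: molar mass 444.755 g/mol; 1.32×55.845 = 73.715 g → 16.57 wt%.
Fe in CuFeS_2: molar mass 183.511 g/mol; 1×55.845 = 55.845 g → 30.43 wt%.
Difference = 16.57 − 30.43 = -13.86 percentage points.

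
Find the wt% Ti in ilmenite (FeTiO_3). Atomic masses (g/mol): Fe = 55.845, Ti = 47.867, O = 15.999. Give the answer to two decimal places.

Formula mass = 1·55.845 + 1·47.867 + 3·15.999 = 151.709 g/mol, of which 47.867 g is Ti.
So Ti makes up 47.867/151.709 = 0.3155 of the mass, i.e. 31.55%.

31.55 weight percent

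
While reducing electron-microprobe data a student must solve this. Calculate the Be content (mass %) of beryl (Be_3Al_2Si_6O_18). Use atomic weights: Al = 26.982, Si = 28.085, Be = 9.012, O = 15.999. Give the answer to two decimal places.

5.03 mass %

Formula mass = 3×9.012 + 2×26.982 + 6×28.085 + 18×15.999 = 537.492 g/mol, of which 27.036 g is Be.
So Be makes up 27.036/537.492 = 0.0503 of the mass, i.e. 5.03%.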